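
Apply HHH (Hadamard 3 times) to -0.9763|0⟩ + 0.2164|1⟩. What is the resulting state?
-0.5373|0⟩ - 0.8434|1⟩

H² = I, so H^3 = H: a single Hadamard. With (a, b) = (-0.9763, 0.2164), H gives ((a + b)/√2, (a − b)/√2) = (-0.5373, -0.8434).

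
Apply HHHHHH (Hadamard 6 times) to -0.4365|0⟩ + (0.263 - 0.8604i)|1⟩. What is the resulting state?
-0.4365|0⟩ + (0.263 - 0.8604i)|1⟩

H² = I, so an even number of Hadamards cancels: H^6 = I and the state is unchanged.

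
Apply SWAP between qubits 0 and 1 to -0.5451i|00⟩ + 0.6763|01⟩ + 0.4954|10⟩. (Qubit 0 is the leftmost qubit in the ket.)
-0.5451i|00⟩ + 0.4954|01⟩ + 0.6763|10⟩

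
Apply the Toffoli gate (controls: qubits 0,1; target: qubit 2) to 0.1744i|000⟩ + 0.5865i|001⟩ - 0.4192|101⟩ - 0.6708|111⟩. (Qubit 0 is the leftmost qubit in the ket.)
0.1744i|000⟩ + 0.5865i|001⟩ - 0.4192|101⟩ - 0.6708|110⟩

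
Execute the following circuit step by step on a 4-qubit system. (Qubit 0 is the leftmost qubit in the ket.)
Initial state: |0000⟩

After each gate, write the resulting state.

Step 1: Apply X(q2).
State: |0010⟩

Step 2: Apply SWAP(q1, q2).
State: |0100⟩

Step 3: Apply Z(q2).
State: |0100⟩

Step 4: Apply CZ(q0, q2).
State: |0100⟩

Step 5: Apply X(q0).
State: |1100⟩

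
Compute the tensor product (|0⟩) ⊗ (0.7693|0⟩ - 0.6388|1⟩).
0.7693|00⟩ - 0.6388|01⟩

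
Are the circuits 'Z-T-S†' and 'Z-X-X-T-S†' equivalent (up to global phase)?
Yes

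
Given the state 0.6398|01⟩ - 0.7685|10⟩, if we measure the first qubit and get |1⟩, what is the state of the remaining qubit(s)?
-|0⟩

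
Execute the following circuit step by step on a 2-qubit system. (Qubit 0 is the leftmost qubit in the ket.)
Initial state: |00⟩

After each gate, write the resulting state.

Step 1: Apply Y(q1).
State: i|01⟩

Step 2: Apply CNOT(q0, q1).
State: i|01⟩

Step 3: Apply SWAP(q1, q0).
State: i|10⟩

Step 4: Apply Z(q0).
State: -i|10⟩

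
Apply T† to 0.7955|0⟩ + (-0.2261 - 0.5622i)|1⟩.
0.7955|0⟩ + (-0.5574 - 0.2377i)|1⟩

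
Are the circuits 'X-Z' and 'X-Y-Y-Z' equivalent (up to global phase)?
Yes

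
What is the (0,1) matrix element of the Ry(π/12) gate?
-0.1305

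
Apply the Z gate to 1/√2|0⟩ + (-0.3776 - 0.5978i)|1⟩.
1/√2|0⟩ + (0.3776 + 0.5978i)|1⟩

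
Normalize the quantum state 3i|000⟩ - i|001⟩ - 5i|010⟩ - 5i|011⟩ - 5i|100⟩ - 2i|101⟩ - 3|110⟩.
0.303i|000⟩ - 0.101i|001⟩ - 0.5051i|010⟩ - 0.5051i|011⟩ - 0.5051i|100⟩ - 0.202i|101⟩ - 0.303|110⟩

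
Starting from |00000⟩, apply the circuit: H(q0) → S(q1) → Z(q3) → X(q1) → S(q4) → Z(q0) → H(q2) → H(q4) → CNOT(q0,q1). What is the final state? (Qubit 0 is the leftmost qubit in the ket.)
1/√8|01000⟩ + 1/√8|01001⟩ + 1/√8|01100⟩ + 1/√8|01101⟩ - 1/√8|10000⟩ - 1/√8|10001⟩ - 1/√8|10100⟩ - 1/√8|10101⟩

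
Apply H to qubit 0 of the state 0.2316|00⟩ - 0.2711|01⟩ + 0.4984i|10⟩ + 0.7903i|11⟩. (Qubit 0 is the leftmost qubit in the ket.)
(0.1638 + 0.3524i)|00⟩ + (-0.1917 + 0.5588i)|01⟩ + (0.1638 - 0.3524i)|10⟩ + (-0.1917 - 0.5588i)|11⟩

H on qubit 0 mixes each pair of kets that differ only in qubit 0: amplitudes (a, b) of (|…0…⟩, |…1…⟩) become ((a + b)/√2, (a − b)/√2). Kets absent from the input have amplitude 0.
(|00⟩, |10⟩): (a, b) = (0.2316, 0.4984i) → ((0.1638 + 0.3524i), (0.1638 - 0.3524i))
(|01⟩, |11⟩): (a, b) = (-0.2711, 0.7903i) → ((-0.1917 + 0.5588i), (-0.1917 - 0.5588i))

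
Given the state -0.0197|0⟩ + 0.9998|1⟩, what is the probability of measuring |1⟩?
0.9996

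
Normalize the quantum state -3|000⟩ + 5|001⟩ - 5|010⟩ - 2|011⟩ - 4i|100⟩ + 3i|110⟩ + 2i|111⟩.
-0.3128|000⟩ + 0.5213|001⟩ - 0.5213|010⟩ - 0.2085|011⟩ - 0.417i|100⟩ + 0.3128i|110⟩ + 0.2085i|111⟩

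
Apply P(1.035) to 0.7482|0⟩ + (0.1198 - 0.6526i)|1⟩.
0.7482|0⟩ + (0.6223 - 0.2302i)|1⟩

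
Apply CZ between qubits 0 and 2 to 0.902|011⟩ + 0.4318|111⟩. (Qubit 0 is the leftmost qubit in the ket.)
0.902|011⟩ - 0.4318|111⟩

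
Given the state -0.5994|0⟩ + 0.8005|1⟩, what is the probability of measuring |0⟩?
0.3593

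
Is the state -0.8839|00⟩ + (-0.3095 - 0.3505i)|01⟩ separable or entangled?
Separable

Writing the state as a|00⟩ + b|01⟩ + c|10⟩ + d|11⟩, it is a product state iff ad − bc = 0.
Here (a, b, c, d) = (-0.8839, (-0.3095 - 0.3505i), 0, 0): ad − bc = (-0.8839)(0) − (-0.3095 - 0.3505i)(0) = 0, so the state is separable.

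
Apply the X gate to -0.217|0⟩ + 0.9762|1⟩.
0.9762|0⟩ - 0.217|1⟩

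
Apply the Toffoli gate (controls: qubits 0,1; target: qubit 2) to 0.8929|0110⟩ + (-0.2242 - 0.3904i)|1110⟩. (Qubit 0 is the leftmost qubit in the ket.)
0.8929|0110⟩ + (-0.2242 - 0.3904i)|1100⟩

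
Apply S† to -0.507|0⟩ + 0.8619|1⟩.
-0.507|0⟩ - 0.8619i|1⟩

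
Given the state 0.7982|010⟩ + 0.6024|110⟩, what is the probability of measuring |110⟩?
0.3629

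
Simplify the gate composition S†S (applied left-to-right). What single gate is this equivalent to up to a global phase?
I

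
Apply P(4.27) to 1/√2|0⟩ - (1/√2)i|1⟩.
1/√2|0⟩ + (-0.639 + 0.3027i)|1⟩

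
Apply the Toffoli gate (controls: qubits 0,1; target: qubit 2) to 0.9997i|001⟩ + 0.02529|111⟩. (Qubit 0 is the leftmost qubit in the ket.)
0.9997i|001⟩ + 0.02529|110⟩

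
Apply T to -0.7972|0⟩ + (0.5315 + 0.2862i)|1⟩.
-0.7972|0⟩ + (0.1735 + 0.5782i)|1⟩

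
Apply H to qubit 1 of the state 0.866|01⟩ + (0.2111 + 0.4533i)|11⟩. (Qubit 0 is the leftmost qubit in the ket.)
0.6124|00⟩ - 0.6124|01⟩ + (0.1493 + 0.3205i)|10⟩ + (-0.1493 - 0.3205i)|11⟩

H on qubit 1 mixes each pair of kets that differ only in qubit 1: amplitudes (a, b) of (|…0…⟩, |…1…⟩) become ((a + b)/√2, (a − b)/√2). Kets absent from the input have amplitude 0.
(|00⟩, |01⟩): (a, b) = (0, 0.866) → (0.6124, -0.6124)
(|10⟩, |11⟩): (a, b) = (0, (0.2111 + 0.4533i)) → ((0.1493 + 0.3205i), (-0.1493 - 0.3205i))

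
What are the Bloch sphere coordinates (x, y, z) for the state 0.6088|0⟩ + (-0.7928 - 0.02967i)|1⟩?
(-0.9653, -0.03613, -0.2588)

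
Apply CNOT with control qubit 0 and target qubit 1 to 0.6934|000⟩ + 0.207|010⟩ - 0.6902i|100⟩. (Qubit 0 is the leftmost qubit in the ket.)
0.6934|000⟩ + 0.207|010⟩ - 0.6902i|110⟩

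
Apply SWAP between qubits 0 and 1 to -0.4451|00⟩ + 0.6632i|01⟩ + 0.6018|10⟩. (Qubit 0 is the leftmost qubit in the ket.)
-0.4451|00⟩ + 0.6018|01⟩ + 0.6632i|10⟩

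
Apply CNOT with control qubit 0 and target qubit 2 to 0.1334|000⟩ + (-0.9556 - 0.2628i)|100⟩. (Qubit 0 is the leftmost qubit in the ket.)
0.1334|000⟩ + (-0.9556 - 0.2628i)|101⟩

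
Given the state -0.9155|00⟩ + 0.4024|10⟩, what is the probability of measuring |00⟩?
0.8381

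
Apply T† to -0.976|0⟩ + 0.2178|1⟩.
-0.976|0⟩ + (0.154 - 0.154i)|1⟩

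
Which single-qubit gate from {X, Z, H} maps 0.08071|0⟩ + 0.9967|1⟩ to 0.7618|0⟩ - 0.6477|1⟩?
H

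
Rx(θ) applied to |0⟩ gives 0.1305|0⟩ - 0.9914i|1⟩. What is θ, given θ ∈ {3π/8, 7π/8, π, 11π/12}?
11π/12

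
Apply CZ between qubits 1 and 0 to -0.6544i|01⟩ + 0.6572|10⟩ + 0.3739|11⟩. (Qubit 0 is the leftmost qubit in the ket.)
-0.6544i|01⟩ + 0.6572|10⟩ - 0.3739|11⟩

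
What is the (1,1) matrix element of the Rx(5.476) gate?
-0.9197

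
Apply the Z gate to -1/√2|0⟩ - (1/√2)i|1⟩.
-1/√2|0⟩ + (1/√2)i|1⟩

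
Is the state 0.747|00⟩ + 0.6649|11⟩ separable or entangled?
Entangled

Writing the state as a|00⟩ + b|01⟩ + c|10⟩ + d|11⟩, it is a product state iff ad − bc = 0.
Here (a, b, c, d) = (0.747, 0, 0, 0.6649): ad − bc = (0.747)(0.6649) − (0)(0) = 0.4967 ≠ 0, so the state is entangled.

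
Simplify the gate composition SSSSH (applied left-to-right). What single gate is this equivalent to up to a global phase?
H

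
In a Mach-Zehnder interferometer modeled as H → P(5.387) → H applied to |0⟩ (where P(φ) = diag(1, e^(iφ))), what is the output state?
(0.8123 - 0.3905i)|0⟩ + (0.1877 + 0.3905i)|1⟩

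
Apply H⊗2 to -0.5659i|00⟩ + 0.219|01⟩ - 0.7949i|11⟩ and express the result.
(0.1095 - 0.6804i)|00⟩ + (-0.1095 + 0.1145i)|01⟩ + (0.1095 + 0.1145i)|10⟩ + (-0.1095 - 0.6804i)|11⟩

H⊗2 gives amp(|y⟩) = (1/2) Σ_x (−1)^(x·y) amp(|x⟩), where x·y is the number of positions in which both x and y have a 1.
|00⟩: (-0.5659i + 0.219 - 0.7949i)/2 = (0.1095 - 0.6804i)
|01⟩: (-0.5659i - 0.219 + 0.7949i)/2 = (-0.1095 + 0.1145i)
|10⟩: (-0.5659i + 0.219 + 0.7949i)/2 = (0.1095 + 0.1145i)
|11⟩: (-0.5659i - 0.219 - 0.7949i)/2 = (-0.1095 - 0.6804i)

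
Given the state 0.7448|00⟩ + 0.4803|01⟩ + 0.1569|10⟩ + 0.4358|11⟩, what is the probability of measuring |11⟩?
0.1899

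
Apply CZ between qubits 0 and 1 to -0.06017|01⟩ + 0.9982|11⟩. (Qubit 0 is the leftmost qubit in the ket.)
-0.06017|01⟩ - 0.9982|11⟩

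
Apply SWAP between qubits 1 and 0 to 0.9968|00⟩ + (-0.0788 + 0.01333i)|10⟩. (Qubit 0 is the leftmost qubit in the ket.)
0.9968|00⟩ + (-0.0788 + 0.01333i)|01⟩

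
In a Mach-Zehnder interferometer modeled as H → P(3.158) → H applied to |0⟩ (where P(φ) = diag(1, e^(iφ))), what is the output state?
(0.0000673 - 0.008203i)|0⟩ + (0.9999 + 0.008203i)|1⟩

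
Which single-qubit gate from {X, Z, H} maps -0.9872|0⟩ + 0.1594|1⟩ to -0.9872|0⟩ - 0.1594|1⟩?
Z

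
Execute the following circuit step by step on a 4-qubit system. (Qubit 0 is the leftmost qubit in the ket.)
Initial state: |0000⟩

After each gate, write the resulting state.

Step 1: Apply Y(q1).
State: i|0100⟩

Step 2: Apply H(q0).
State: (1/√2)i|0100⟩ + (1/√2)i|1100⟩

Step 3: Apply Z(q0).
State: (1/√2)i|0100⟩ - (1/√2)i|1100⟩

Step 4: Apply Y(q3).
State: -1/√2|0101⟩ + 1/√2|1101⟩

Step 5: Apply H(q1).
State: -1/2|0001⟩ + 1/2|0101⟩ + 1/2|1001⟩ - 1/2|1101⟩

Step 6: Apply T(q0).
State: -1/2|0001⟩ + 1/2|0101⟩ + (1/√8 + (1/√8)i)|1001⟩ + (-1/√8 - (1/√8)i)|1101⟩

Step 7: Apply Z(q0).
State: -1/2|0001⟩ + 1/2|0101⟩ + (-1/√8 - (1/√8)i)|1001⟩ + (1/√8 + (1/√8)i)|1101⟩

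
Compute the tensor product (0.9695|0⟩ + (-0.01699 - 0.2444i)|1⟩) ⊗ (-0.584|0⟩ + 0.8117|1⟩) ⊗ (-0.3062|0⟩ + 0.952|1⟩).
0.1734|000⟩ - 0.539|001⟩ - 0.241|010⟩ + 0.7492|011⟩ + (-0.003038 - 0.0437i)|100⟩ + (0.009446 + 0.1359i)|101⟩ + (0.004223 + 0.06074i)|110⟩ + (-0.01313 - 0.1889i)|111⟩

amp(|b₁b₂…⟩) = product of the factor amplitudes for bits b₁, b₂, …; only kets whose every factor amplitude is nonzero survive.
|000⟩: (0.9695)(-0.584)(-0.3062) = 0.1734
|001⟩: (0.9695)(-0.584)(0.952) = -0.539
|010⟩: (0.9695)(0.8117)(-0.3062) = -0.241
|011⟩: (0.9695)(0.8117)(0.952) = 0.7492
|100⟩: (-0.01699 - 0.2444i)(-0.584)(-0.3062) = (-0.003038 - 0.0437i)
|101⟩: (-0.01699 - 0.2444i)(-0.584)(0.952) = (0.009446 + 0.1359i)
|110⟩: (-0.01699 - 0.2444i)(0.8117)(-0.3062) = (0.004223 + 0.06074i)
|111⟩: (-0.01699 - 0.2444i)(0.8117)(0.952) = (-0.01313 - 0.1889i)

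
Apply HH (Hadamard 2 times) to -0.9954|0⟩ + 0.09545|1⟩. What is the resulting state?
-0.9954|0⟩ + 0.09545|1⟩

H² = I, so an even number of Hadamards cancels: H^2 = I and the state is unchanged.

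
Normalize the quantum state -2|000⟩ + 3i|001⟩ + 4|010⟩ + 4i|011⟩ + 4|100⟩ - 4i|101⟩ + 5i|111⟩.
-0.198|000⟩ + 0.297i|001⟩ + 0.3961|010⟩ + 0.3961i|011⟩ + 0.3961|100⟩ - 0.3961i|101⟩ + 0.4951i|111⟩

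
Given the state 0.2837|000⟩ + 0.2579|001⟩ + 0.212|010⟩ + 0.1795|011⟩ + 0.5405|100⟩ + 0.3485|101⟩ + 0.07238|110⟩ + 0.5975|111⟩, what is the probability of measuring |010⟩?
0.04494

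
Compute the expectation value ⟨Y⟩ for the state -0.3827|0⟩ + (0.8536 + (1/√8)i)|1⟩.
-0.2706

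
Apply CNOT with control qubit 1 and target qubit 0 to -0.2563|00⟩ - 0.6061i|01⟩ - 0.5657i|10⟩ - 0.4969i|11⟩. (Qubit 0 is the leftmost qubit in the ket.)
-0.2563|00⟩ - 0.4969i|01⟩ - 0.5657i|10⟩ - 0.6061i|11⟩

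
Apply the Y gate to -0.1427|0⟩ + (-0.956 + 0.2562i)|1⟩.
(0.2562 + 0.956i)|0⟩ - 0.1427i|1⟩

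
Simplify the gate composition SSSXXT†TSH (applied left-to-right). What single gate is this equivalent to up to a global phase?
H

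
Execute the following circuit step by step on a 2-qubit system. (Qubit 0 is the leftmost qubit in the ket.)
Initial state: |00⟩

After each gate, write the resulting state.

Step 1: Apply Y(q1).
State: i|01⟩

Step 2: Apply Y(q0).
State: -|11⟩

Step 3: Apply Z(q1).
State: |11⟩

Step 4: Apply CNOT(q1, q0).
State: |01⟩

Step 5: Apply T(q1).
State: (1/√2 + (1/√2)i)|01⟩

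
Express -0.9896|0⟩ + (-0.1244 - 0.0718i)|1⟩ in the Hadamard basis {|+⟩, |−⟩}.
(-0.7877 - 0.05077i)|+⟩ + (-0.6118 + 0.05077i)|−⟩

With |ψ⟩ = α|0⟩ + β|1⟩, the Hadamard-basis coefficients are ⟨+|ψ⟩ = (α + β)/√2 and ⟨−|ψ⟩ = (α − β)/√2.
Here α = -0.9896, β = (-0.1244 - 0.0718i): (α + β)/√2 = (-0.7877 - 0.05077i), (α − β)/√2 = (-0.6118 + 0.05077i).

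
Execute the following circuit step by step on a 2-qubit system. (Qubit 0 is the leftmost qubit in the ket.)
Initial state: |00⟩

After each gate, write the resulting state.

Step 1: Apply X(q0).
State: |10⟩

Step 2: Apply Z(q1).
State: |10⟩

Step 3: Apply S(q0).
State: i|10⟩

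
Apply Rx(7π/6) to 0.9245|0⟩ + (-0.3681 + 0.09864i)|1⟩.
(-0.144 + 0.3556i)|0⟩ + (0.09527 - 0.9185i)|1⟩

Rx(7π/6) = [[cos(θ/2), −i·sin(θ/2)], [−i·sin(θ/2), cos(θ/2)]]; θ = 7π/6, cos(θ/2) ≈ -0.258819, sin(θ/2) ≈ 0.965926.
With a = amp(|0⟩) = 0.9245 and b = amp(|1⟩) = (-0.3681 + 0.09864i):
new amp(|0⟩) = (-0.258819)·a + (-0.965926i)·b = (-0.144 + 0.3556i)
new amp(|1⟩) = (-0.965926i)·a + (-0.258819)·b = (0.09527 - 0.9185i)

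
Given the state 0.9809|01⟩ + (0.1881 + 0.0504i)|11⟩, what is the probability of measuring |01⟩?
0.9622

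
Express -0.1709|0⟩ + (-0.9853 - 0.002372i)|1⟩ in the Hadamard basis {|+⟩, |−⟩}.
(-0.8176 - 0.001677i)|+⟩ + (0.5759 + 0.001677i)|−⟩

With |ψ⟩ = α|0⟩ + β|1⟩, the Hadamard-basis coefficients are ⟨+|ψ⟩ = (α + β)/√2 and ⟨−|ψ⟩ = (α − β)/√2.
Here α = -0.1709, β = (-0.9853 - 0.002372i): (α + β)/√2 = (-0.8176 - 0.001677i), (α − β)/√2 = (0.5759 + 0.001677i).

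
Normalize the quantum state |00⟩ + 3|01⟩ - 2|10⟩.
0.2673|00⟩ + 0.8018|01⟩ - 0.5345|10⟩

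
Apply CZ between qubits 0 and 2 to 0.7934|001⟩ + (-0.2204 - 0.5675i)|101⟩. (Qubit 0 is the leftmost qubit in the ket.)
0.7934|001⟩ + (0.2204 + 0.5675i)|101⟩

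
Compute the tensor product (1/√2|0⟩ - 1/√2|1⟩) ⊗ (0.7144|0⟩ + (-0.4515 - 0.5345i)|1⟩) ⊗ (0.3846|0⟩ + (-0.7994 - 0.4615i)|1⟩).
0.1943|000⟩ + (-0.4038 - 0.2331i)|001⟩ + (-0.1228 - 0.1454i)|010⟩ + (0.08079 + 0.4495i)|011⟩ - 0.1943|100⟩ + (0.4038 + 0.2331i)|101⟩ + (0.1228 + 0.1454i)|110⟩ + (-0.08079 - 0.4495i)|111⟩

amp(|b₁b₂…⟩) = product of the factor amplitudes for bits b₁, b₂, …; only kets whose every factor amplitude is nonzero survive.
|000⟩: (1/√2)(0.7144)(0.3846) = 0.1943
|001⟩: (1/√2)(0.7144)(-0.7994 - 0.4615i) = (-0.4038 - 0.2331i)
|010⟩: (1/√2)(-0.4515 - 0.5345i)(0.3846) = (-0.1228 - 0.1454i)
|011⟩: (1/√2)(-0.4515 - 0.5345i)(-0.7994 - 0.4615i) = (0.08079 + 0.4495i)
|100⟩: (-1/√2)(0.7144)(0.3846) = -0.1943
|101⟩: (-1/√2)(0.7144)(-0.7994 - 0.4615i) = (0.4038 + 0.2331i)
|110⟩: (-1/√2)(-0.4515 - 0.5345i)(0.3846) = (0.1228 + 0.1454i)
|111⟩: (-1/√2)(-0.4515 - 0.5345i)(-0.7994 - 0.4615i) = (-0.08079 - 0.4495i)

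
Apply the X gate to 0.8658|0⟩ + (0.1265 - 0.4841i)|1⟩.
(0.1265 - 0.4841i)|0⟩ + 0.8658|1⟩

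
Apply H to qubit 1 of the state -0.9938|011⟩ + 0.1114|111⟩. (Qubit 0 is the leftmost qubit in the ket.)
-0.7027|001⟩ + 0.7027|011⟩ + 0.07877|101⟩ - 0.07877|111⟩

H on qubit 1 mixes each pair of kets that differ only in qubit 1: amplitudes (a, b) of (|…0…⟩, |…1…⟩) become ((a + b)/√2, (a − b)/√2). Kets absent from the input have amplitude 0.
(|001⟩, |011⟩): (a, b) = (0, -0.9938) → (-0.7027, 0.7027)
(|101⟩, |111⟩): (a, b) = (0, 0.1114) → (0.07877, -0.07877)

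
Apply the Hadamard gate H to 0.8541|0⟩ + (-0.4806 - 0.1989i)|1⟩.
(0.2641 - 0.1406i)|0⟩ + (0.9438 + 0.1406i)|1⟩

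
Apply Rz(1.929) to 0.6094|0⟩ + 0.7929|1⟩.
(0.3473 - 0.5008i)|0⟩ + (0.4518 + 0.6516i)|1⟩

Rz(1.929) = [[e^(−iθ/2), 0], [0, e^(iθ/2)]] with e^(±iθ/2) = cos(θ/2) ± i·sin(θ/2); θ = 1.929, cos(θ/2) ≈ 0.569828, sin(θ/2) ≈ 0.821764.
With a = amp(|0⟩) = 0.6094 and b = amp(|1⟩) = 0.7929:
new amp(|0⟩) = (0.569828 - 0.821764i)·a = (0.3473 - 0.5008i)
new amp(|1⟩) = (0.569828 + 0.821764i)·b = (0.4518 + 0.6516i)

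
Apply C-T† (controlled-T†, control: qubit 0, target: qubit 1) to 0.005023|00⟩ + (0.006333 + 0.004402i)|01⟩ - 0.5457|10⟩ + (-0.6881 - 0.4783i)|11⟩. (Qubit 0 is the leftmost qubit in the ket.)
0.005023|00⟩ + (0.006333 + 0.004402i)|01⟩ - 0.5457|10⟩ + (-0.8248 + 0.1484i)|11⟩

C-T† leaves the control-|0⟩ kets |00⟩, |01⟩ unchanged and applies T† to qubit 1 on the control-|1⟩ pair (|10⟩, |11⟩).
T† = [[1, 0], [0, (1/√2 - (1/√2)i)]].
With a = amp(|10⟩) = -0.5457 and b = amp(|11⟩) = (-0.6881 - 0.4783i):
new amp(|10⟩) = (1)·a = -0.5457
new amp(|11⟩) = (1/√2 - (1/√2)i)·b = (-0.8248 + 0.1484i)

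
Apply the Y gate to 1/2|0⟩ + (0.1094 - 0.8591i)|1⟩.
(-0.8591 - 0.1094i)|0⟩ + (1/2)i|1⟩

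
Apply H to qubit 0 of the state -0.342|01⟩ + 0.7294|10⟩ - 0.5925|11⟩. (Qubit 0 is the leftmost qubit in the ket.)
0.5158|00⟩ - 0.6608|01⟩ - 0.5158|10⟩ + 0.1771|11⟩

H on qubit 0 mixes each pair of kets that differ only in qubit 0: amplitudes (a, b) of (|…0…⟩, |…1…⟩) become ((a + b)/√2, (a − b)/√2). Kets absent from the input have amplitude 0.
(|00⟩, |10⟩): (a, b) = (0, 0.7294) → (0.5158, -0.5158)
(|01⟩, |11⟩): (a, b) = (-0.342, -0.5925) → (-0.6608, 0.1771)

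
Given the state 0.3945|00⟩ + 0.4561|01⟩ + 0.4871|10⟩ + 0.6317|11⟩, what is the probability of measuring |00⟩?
0.1556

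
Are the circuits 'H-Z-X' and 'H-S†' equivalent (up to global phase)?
No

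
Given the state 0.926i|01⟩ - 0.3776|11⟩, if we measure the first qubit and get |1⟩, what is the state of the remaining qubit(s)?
-|1⟩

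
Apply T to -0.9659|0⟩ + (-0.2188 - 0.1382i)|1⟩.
-0.9659|0⟩ + (-0.05699 - 0.2524i)|1⟩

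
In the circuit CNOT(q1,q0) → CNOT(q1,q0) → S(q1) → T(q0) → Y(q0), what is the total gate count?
5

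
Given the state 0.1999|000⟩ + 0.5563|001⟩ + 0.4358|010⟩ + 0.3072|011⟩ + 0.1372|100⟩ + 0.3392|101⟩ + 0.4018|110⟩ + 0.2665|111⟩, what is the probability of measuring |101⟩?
0.1151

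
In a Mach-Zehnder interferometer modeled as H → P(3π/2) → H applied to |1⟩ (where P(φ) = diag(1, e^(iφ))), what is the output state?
(1/2 + (1/2)i)|0⟩ + (1/2 - (1/2)i)|1⟩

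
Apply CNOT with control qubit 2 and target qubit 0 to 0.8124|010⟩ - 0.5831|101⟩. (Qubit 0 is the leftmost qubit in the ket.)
-0.5831|001⟩ + 0.8124|010⟩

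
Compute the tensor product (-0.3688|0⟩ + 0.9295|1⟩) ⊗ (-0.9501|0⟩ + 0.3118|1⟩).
0.3504|00⟩ - 0.115|01⟩ - 0.8831|10⟩ + 0.2898|11⟩

amp(|b₁b₂…⟩) = product of the factor amplitudes for bits b₁, b₂, …; only kets whose every factor amplitude is nonzero survive.
|00⟩: (-0.3688)(-0.9501) = 0.3504
|01⟩: (-0.3688)(0.3118) = -0.115
|10⟩: (0.9295)(-0.9501) = -0.8831
|11⟩: (0.9295)(0.3118) = 0.2898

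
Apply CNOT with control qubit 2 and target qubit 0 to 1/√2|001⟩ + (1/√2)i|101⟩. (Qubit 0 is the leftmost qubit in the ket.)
(1/√2)i|001⟩ + 1/√2|101⟩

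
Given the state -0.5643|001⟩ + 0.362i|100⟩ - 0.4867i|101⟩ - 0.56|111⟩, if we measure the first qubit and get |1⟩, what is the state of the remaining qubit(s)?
0.4385i|00⟩ - 0.5896i|01⟩ - 0.6783|11⟩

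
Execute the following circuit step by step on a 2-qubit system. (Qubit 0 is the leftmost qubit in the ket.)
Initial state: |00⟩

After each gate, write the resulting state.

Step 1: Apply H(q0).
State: 1/√2|00⟩ + 1/√2|10⟩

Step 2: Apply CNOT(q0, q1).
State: 1/√2|00⟩ + 1/√2|11⟩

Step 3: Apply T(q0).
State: 1/√2|00⟩ + (1/2 + (1/2)i)|11⟩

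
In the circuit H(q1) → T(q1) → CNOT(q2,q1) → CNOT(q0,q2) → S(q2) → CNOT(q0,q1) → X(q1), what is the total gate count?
7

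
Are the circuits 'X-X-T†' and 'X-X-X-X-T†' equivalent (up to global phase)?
Yes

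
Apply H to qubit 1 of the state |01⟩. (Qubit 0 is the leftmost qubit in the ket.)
1/√2|00⟩ - 1/√2|01⟩

H on qubit 1 mixes each pair of kets that differ only in qubit 1: amplitudes (a, b) of (|…0…⟩, |…1…⟩) become ((a + b)/√2, (a − b)/√2). Kets absent from the input have amplitude 0.
(|00⟩, |01⟩): (a, b) = (0, 1) → (1/√2, -1/√2)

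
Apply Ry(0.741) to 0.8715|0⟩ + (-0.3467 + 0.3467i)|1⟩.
(0.9379 - 0.1255i)|0⟩ + (-0.007621 + 0.3232i)|1⟩

Ry(0.741) = [[cos(θ/2), −sin(θ/2)], [sin(θ/2), cos(θ/2)]]; θ = 0.741, cos(θ/2) ≈ 0.932146, sin(θ/2) ≈ 0.362082.
With a = amp(|0⟩) = 0.8715 and b = amp(|1⟩) = (-0.3467 + 0.3467i):
new amp(|0⟩) = (0.932146)·a + (-0.362082)·b = (0.9379 - 0.1255i)
new amp(|1⟩) = (0.362082)·a + (0.932146)·b = (-0.007621 + 0.3232i)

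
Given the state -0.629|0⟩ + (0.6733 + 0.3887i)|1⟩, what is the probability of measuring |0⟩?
0.3956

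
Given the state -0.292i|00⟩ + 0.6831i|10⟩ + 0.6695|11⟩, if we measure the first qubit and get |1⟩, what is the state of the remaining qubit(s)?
0.7142i|0⟩ + 0.7|1⟩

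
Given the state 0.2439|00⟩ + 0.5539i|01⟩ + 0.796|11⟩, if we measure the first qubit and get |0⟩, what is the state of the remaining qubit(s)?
0.403|0⟩ + 0.9152i|1⟩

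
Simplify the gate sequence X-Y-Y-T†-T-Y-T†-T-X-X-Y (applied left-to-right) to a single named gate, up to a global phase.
X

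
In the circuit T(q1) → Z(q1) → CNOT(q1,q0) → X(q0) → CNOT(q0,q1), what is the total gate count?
5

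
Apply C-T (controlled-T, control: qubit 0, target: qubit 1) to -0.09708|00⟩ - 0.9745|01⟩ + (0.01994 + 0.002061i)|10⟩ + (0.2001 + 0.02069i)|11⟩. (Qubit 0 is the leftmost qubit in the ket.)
-0.09708|00⟩ - 0.9745|01⟩ + (0.01994 + 0.002061i)|10⟩ + (0.1269 + 0.1561i)|11⟩

C-T leaves the control-|0⟩ kets |00⟩, |01⟩ unchanged and applies T to qubit 1 on the control-|1⟩ pair (|10⟩, |11⟩).
T = [[1, 0], [0, (1/√2 + (1/√2)i)]].
With a = amp(|10⟩) = (0.01994 + 0.002061i) and b = amp(|11⟩) = (0.2001 + 0.02069i):
new amp(|10⟩) = (1)·a = (0.01994 + 0.002061i)
new amp(|11⟩) = (1/√2 + (1/√2)i)·b = (0.1269 + 0.1561i)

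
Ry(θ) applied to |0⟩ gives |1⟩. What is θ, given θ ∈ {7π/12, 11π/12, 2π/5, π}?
π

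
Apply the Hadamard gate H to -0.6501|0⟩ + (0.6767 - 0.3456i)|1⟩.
(0.01881 - 0.2444i)|0⟩ + (-0.9382 + 0.2444i)|1⟩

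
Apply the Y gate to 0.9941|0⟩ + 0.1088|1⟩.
-0.1088i|0⟩ + 0.9941i|1⟩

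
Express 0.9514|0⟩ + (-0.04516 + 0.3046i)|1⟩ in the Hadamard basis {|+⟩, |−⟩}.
(0.6408 + 0.2154i)|+⟩ + (0.7047 - 0.2154i)|−⟩

With |ψ⟩ = α|0⟩ + β|1⟩, the Hadamard-basis coefficients are ⟨+|ψ⟩ = (α + β)/√2 and ⟨−|ψ⟩ = (α − β)/√2.
Here α = 0.9514, β = (-0.04516 + 0.3046i): (α + β)/√2 = (0.6408 + 0.2154i), (α − β)/√2 = (0.7047 - 0.2154i).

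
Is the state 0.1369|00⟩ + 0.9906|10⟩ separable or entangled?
Separable

Writing the state as a|00⟩ + b|01⟩ + c|10⟩ + d|11⟩, it is a product state iff ad − bc = 0.
Here (a, b, c, d) = (0.1369, 0, 0.9906, 0): ad − bc = (0.1369)(0) − (0)(0.9906) = 0, so the state is separable.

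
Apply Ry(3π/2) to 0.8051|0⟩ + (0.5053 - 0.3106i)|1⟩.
(-0.9266 + 0.2196i)|0⟩ + (0.212 + 0.2196i)|1⟩

Ry(3π/2) = [[cos(θ/2), −sin(θ/2)], [sin(θ/2), cos(θ/2)]]; θ = 3π/2, cos(θ/2) ≈ -0.707107, sin(θ/2) ≈ 0.707107.
With a = amp(|0⟩) = 0.8051 and b = amp(|1⟩) = (0.5053 - 0.3106i):
new amp(|0⟩) = (-0.707107)·a + (-0.707107)·b = (-0.9266 + 0.2196i)
new amp(|1⟩) = (0.707107)·a + (-0.707107)·b = (0.212 + 0.2196i)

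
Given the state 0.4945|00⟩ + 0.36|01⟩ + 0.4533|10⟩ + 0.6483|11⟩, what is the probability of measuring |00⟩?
0.2445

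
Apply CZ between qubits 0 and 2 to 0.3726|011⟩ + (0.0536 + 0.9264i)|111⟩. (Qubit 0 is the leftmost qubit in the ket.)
0.3726|011⟩ + (-0.0536 - 0.9264i)|111⟩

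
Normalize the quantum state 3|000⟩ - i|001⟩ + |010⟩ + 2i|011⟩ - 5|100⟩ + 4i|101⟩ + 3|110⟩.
0.3721|000⟩ - 0.124i|001⟩ + 0.124|010⟩ + 0.2481i|011⟩ - 0.6202|100⟩ + 0.4961i|101⟩ + 0.3721|110⟩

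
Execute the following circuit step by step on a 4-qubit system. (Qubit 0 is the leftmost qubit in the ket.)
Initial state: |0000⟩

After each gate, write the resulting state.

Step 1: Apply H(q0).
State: 1/√2|0000⟩ + 1/√2|1000⟩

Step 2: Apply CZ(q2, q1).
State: 1/√2|0000⟩ + 1/√2|1000⟩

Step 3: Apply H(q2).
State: 1/2|0000⟩ + 1/2|0010⟩ + 1/2|1000⟩ + 1/2|1010⟩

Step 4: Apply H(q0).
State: 1/√2|0000⟩ + 1/√2|0010⟩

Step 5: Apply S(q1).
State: 1/√2|0000⟩ + 1/√2|0010⟩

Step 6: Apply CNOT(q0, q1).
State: 1/√2|0000⟩ + 1/√2|0010⟩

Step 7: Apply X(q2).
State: 1/√2|0000⟩ + 1/√2|0010⟩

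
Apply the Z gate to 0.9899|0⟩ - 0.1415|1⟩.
0.9899|0⟩ + 0.1415|1⟩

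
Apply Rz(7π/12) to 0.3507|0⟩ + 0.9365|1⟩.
(0.2135 - 0.2782i)|0⟩ + (0.5701 + 0.743i)|1⟩

Rz(7π/12) = [[e^(−iθ/2), 0], [0, e^(iθ/2)]] with e^(±iθ/2) = cos(θ/2) ± i·sin(θ/2); θ = 7π/12, cos(θ/2) ≈ 0.608761, sin(θ/2) ≈ 0.793353.
With a = amp(|0⟩) = 0.3507 and b = amp(|1⟩) = 0.9365:
new amp(|0⟩) = (0.608761 - 0.793353i)·a = (0.2135 - 0.2782i)
new amp(|1⟩) = (0.608761 + 0.793353i)·b = (0.5701 + 0.743i)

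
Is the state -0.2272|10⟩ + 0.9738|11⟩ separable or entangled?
Separable

Writing the state as a|00⟩ + b|01⟩ + c|10⟩ + d|11⟩, it is a product state iff ad − bc = 0.
Here (a, b, c, d) = (0, 0, -0.2272, 0.9738): ad − bc = (0)(0.9738) − (0)(-0.2272) = 0, so the state is separable.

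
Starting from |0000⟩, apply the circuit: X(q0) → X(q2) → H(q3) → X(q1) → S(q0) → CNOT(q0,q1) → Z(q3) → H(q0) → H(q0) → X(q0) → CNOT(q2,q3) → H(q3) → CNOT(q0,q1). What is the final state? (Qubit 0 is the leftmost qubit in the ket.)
-i|0011⟩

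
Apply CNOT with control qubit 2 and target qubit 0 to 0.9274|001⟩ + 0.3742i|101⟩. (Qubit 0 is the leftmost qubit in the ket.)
0.3742i|001⟩ + 0.9274|101⟩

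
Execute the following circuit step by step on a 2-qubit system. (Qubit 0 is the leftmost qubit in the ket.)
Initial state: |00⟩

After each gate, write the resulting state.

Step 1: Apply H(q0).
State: 1/√2|00⟩ + 1/√2|10⟩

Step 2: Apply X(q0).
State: 1/√2|00⟩ + 1/√2|10⟩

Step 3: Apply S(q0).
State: 1/√2|00⟩ + (1/√2)i|10⟩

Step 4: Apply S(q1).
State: 1/√2|00⟩ + (1/√2)i|10⟩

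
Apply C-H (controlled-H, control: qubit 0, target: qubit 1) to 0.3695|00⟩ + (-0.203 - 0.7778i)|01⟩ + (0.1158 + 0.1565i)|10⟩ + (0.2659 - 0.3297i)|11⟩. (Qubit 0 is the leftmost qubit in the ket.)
0.3695|00⟩ + (-0.203 - 0.7778i)|01⟩ + (0.2699 - 0.1225i)|10⟩ + (-0.1061 + 0.3438i)|11⟩

C-H leaves the control-|0⟩ kets |00⟩, |01⟩ unchanged and applies H to qubit 1 on the control-|1⟩ pair (|10⟩, |11⟩).
H = [[1/√2, 1/√2], [1/√2, -1/√2]].
With a = amp(|10⟩) = (0.1158 + 0.1565i) and b = amp(|11⟩) = (0.2659 - 0.3297i):
new amp(|10⟩) = (1/√2)·a + (1/√2)·b = (0.2699 - 0.1225i)
new amp(|11⟩) = (1/√2)·a + (-1/√2)·b = (-0.1061 + 0.3438i)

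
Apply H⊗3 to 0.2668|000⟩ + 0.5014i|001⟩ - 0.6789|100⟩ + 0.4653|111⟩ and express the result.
(0.01881 + 0.1773i)|000⟩ + (-0.3102 - 0.1773i)|001⟩ + (-0.3102 + 0.1773i)|010⟩ + (0.01881 - 0.1773i)|011⟩ + (0.1698 + 0.1773i)|100⟩ + (0.4989 - 0.1773i)|101⟩ + (0.4989 + 0.1773i)|110⟩ + (0.1698 - 0.1773i)|111⟩

H⊗3 gives amp(|y⟩) = (1/2√2) Σ_x (−1)^(x·y) amp(|x⟩), where x·y is the number of positions in which both x and y have a 1.
|000⟩: (0.2668 + 0.5014i - 0.6789 + 0.4653)/(2√2) = (0.01881 + 0.1773i)
|001⟩: (0.2668 - 0.5014i - 0.6789 - 0.4653)/(2√2) = (-0.3102 - 0.1773i)
|010⟩: (0.2668 + 0.5014i - 0.6789 - 0.4653)/(2√2) = (-0.3102 + 0.1773i)
|011⟩: (0.2668 - 0.5014i - 0.6789 + 0.4653)/(2√2) = (0.01881 - 0.1773i)
|100⟩: (0.2668 + 0.5014i + 0.6789 - 0.4653)/(2√2) = (0.1698 + 0.1773i)
|101⟩: (0.2668 - 0.5014i + 0.6789 + 0.4653)/(2√2) = (0.4989 - 0.1773i)
|110⟩: (0.2668 + 0.5014i + 0.6789 + 0.4653)/(2√2) = (0.4989 + 0.1773i)
|111⟩: (0.2668 - 0.5014i + 0.6789 - 0.4653)/(2√2) = (0.1698 - 0.1773i)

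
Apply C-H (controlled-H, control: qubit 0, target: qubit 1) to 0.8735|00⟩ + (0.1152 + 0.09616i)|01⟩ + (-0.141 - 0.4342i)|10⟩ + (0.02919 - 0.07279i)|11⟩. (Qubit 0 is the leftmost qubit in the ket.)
0.8735|00⟩ + (0.1152 + 0.09616i)|01⟩ + (-0.07906 - 0.3585i)|10⟩ + (-0.1203 - 0.2556i)|11⟩

C-H leaves the control-|0⟩ kets |00⟩, |01⟩ unchanged and applies H to qubit 1 on the control-|1⟩ pair (|10⟩, |11⟩).
H = [[1/√2, 1/√2], [1/√2, -1/√2]].
With a = amp(|10⟩) = (-0.141 - 0.4342i) and b = amp(|11⟩) = (0.02919 - 0.07279i):
new amp(|10⟩) = (1/√2)·a + (1/√2)·b = (-0.07906 - 0.3585i)
new amp(|11⟩) = (1/√2)·a + (-1/√2)·b = (-0.1203 - 0.2556i)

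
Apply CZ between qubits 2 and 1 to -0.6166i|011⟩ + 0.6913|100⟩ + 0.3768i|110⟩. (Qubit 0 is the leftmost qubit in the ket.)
0.6166i|011⟩ + 0.6913|100⟩ + 0.3768i|110⟩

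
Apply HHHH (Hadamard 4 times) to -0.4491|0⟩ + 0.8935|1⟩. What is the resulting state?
-0.4491|0⟩ + 0.8935|1⟩

H² = I, so an even number of Hadamards cancels: H^4 = I and the state is unchanged.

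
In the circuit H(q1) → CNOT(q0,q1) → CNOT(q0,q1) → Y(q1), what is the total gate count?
4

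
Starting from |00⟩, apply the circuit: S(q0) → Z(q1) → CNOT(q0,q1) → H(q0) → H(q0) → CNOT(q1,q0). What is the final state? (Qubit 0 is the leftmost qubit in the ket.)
|00⟩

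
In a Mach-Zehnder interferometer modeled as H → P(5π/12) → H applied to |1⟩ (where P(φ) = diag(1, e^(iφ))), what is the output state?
(0.3706 - 0.483i)|0⟩ + (0.6294 + 0.483i)|1⟩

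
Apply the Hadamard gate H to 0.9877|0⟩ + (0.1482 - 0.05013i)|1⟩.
(0.8032 - 0.03545i)|0⟩ + (0.5936 + 0.03545i)|1⟩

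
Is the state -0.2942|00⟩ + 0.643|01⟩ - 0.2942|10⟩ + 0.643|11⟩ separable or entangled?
Separable

Writing the state as a|00⟩ + b|01⟩ + c|10⟩ + d|11⟩, it is a product state iff ad − bc = 0.
Here (a, b, c, d) = (-0.2942, 0.643, -0.2942, 0.643): ad − bc = (-0.2942)(0.643) − (0.643)(-0.2942) = 0, so the state is separable.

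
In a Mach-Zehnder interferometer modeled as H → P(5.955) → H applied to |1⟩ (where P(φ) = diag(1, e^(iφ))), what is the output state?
(0.02669 + 0.1612i)|0⟩ + (0.9733 - 0.1612i)|1⟩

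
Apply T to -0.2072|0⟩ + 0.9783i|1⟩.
-0.2072|0⟩ + (-0.6918 + 0.6918i)|1⟩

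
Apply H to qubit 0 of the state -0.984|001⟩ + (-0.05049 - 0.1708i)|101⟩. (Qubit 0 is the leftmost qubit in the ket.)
(-0.7315 - 0.1208i)|001⟩ + (-0.6601 + 0.1208i)|101⟩

H on qubit 0 mixes each pair of kets that differ only in qubit 0: amplitudes (a, b) of (|…0…⟩, |…1…⟩) become ((a + b)/√2, (a − b)/√2). Kets absent from the input have amplitude 0.
(|001⟩, |101⟩): (a, b) = (-0.984, (-0.05049 - 0.1708i)) → ((-0.7315 - 0.1208i), (-0.6601 + 0.1208i))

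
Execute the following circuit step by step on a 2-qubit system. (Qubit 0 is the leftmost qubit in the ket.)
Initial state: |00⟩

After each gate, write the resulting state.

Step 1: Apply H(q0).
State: 1/√2|00⟩ + 1/√2|10⟩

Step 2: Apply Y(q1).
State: (1/√2)i|01⟩ + (1/√2)i|11⟩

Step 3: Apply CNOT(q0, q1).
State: (1/√2)i|01⟩ + (1/√2)i|10⟩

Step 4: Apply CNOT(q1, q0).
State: (1/√2)i|10⟩ + (1/√2)i|11⟩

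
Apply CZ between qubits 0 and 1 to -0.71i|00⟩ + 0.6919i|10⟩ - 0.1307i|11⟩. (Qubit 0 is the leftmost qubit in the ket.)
-0.71i|00⟩ + 0.6919i|10⟩ + 0.1307i|11⟩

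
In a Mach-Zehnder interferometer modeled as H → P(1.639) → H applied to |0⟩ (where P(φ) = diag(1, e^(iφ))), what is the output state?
(0.4659 + 0.4988i)|0⟩ + (0.5341 - 0.4988i)|1⟩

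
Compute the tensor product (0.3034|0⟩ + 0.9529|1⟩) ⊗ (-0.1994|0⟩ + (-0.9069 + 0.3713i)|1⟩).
-0.0605|00⟩ + (-0.2752 + 0.1127i)|01⟩ - 0.19|10⟩ + (-0.8642 + 0.3538i)|11⟩

amp(|b₁b₂…⟩) = product of the factor amplitudes for bits b₁, b₂, …; only kets whose every factor amplitude is nonzero survive.
|00⟩: (0.3034)(-0.1994) = -0.0605
|01⟩: (0.3034)(-0.9069 + 0.3713i) = (-0.2752 + 0.1127i)
|10⟩: (0.9529)(-0.1994) = -0.19
|11⟩: (0.9529)(-0.9069 + 0.3713i) = (-0.8642 + 0.3538i)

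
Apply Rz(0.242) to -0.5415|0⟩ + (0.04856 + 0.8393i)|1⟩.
(-0.5375 + 0.06536i)|0⟩ + (-0.0531 + 0.839i)|1⟩

Rz(0.242) = [[e^(−iθ/2), 0], [0, e^(iθ/2)]] with e^(±iθ/2) = cos(θ/2) ± i·sin(θ/2); θ = 0.242, cos(θ/2) ≈ 0.992688, sin(θ/2) ≈ 0.120705.
With a = amp(|0⟩) = -0.5415 and b = amp(|1⟩) = (0.04856 + 0.8393i):
new amp(|0⟩) = (0.992688 - 0.120705i)·a = (-0.5375 + 0.06536i)
new amp(|1⟩) = (0.992688 + 0.120705i)·b = (-0.0531 + 0.839i)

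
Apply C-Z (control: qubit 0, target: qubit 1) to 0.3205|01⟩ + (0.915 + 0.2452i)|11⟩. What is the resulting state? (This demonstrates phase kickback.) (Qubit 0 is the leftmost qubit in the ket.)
0.3205|01⟩ + (-0.915 - 0.2452i)|11⟩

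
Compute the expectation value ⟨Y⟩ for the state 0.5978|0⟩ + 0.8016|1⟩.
0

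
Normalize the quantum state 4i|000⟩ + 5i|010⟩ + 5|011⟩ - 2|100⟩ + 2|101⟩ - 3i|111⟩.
0.4391i|000⟩ + 0.5488i|010⟩ + 0.5488|011⟩ - 0.2195|100⟩ + 0.2195|101⟩ - 0.3293i|111⟩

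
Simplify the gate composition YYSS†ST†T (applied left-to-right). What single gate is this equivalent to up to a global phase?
S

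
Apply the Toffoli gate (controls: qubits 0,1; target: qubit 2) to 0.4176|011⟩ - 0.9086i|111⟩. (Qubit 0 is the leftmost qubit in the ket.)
0.4176|011⟩ - 0.9086i|110⟩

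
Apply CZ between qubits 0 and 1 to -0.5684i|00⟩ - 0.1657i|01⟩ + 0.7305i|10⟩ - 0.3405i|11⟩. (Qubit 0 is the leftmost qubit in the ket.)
-0.5684i|00⟩ - 0.1657i|01⟩ + 0.7305i|10⟩ + 0.3405i|11⟩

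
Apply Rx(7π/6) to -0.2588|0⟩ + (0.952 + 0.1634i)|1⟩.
(0.2248 - 0.9196i)|0⟩ + (-0.2464 + 0.2077i)|1⟩

Rx(7π/6) = [[cos(θ/2), −i·sin(θ/2)], [−i·sin(θ/2), cos(θ/2)]]; θ = 7π/6, cos(θ/2) ≈ -0.258819, sin(θ/2) ≈ 0.965926.
With a = amp(|0⟩) = -0.2588 and b = amp(|1⟩) = (0.952 + 0.1634i):
new amp(|0⟩) = (-0.258819)·a + (-0.965926i)·b = (0.2248 - 0.9196i)
new amp(|1⟩) = (-0.965926i)·a + (-0.258819)·b = (-0.2464 + 0.2077i)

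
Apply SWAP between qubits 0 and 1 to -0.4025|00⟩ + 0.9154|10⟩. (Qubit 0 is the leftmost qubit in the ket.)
-0.4025|00⟩ + 0.9154|01⟩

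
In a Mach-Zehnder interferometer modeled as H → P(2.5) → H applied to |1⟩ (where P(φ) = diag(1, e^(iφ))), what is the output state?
(0.9006 - 0.2992i)|0⟩ + (0.09943 + 0.2992i)|1⟩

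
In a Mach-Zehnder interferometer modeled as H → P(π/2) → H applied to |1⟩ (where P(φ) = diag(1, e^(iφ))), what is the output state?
(1/2 - (1/2)i)|0⟩ + (1/2 + (1/2)i)|1⟩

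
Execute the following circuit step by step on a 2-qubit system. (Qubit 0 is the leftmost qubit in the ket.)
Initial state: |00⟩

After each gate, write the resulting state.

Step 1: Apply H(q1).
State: 1/√2|00⟩ + 1/√2|01⟩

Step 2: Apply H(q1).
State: |00⟩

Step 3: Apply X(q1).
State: |01⟩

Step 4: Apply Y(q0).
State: i|11⟩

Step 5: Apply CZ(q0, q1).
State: -i|11⟩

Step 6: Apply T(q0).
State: (1/√2 - (1/√2)i)|11⟩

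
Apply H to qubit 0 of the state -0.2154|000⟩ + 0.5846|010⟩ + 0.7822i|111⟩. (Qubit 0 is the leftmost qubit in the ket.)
-0.1523|000⟩ + 0.4134|010⟩ + 0.5531i|011⟩ - 0.1523|100⟩ + 0.4134|110⟩ - 0.5531i|111⟩

H on qubit 0 mixes each pair of kets that differ only in qubit 0: amplitudes (a, b) of (|…0…⟩, |…1…⟩) become ((a + b)/√2, (a − b)/√2). Kets absent from the input have amplitude 0.
(|000⟩, |100⟩): (a, b) = (-0.2154, 0) → (-0.1523, -0.1523)
(|010⟩, |110⟩): (a, b) = (0.5846, 0) → (0.4134, 0.4134)
(|011⟩, |111⟩): (a, b) = (0, 0.7822i) → (0.5531i, -0.5531i)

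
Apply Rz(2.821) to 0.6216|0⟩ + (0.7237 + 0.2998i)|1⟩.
(0.09921 - 0.6136i)|0⟩ + (-0.1804 + 0.7623i)|1⟩

Rz(2.821) = [[e^(−iθ/2), 0], [0, e^(iθ/2)]] with e^(±iθ/2) = cos(θ/2) ± i·sin(θ/2); θ = 2.821, cos(θ/2) ≈ 0.159611, sin(θ/2) ≈ 0.98718.
With a = amp(|0⟩) = 0.6216 and b = amp(|1⟩) = (0.7237 + 0.2998i):
new amp(|0⟩) = (0.159611 - 0.98718i)·a = (0.09921 - 0.6136i)
new amp(|1⟩) = (0.159611 + 0.98718i)·b = (-0.1804 + 0.7623i)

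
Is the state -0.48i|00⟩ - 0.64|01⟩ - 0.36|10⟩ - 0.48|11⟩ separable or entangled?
Entangled

Writing the state as a|00⟩ + b|01⟩ + c|10⟩ + d|11⟩, it is a product state iff ad − bc = 0.
Here (a, b, c, d) = (-0.48i, -0.64, -0.36, -0.48): ad − bc = (-0.48i)(-0.48) − (-0.64)(-0.36) = (-0.2304 + 0.2304i) ≠ 0, so the state is entangled.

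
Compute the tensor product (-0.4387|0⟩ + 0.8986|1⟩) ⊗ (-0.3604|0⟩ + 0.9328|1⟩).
0.1581|00⟩ - 0.4092|01⟩ - 0.3239|10⟩ + 0.8382|11⟩

amp(|b₁b₂…⟩) = product of the factor amplitudes for bits b₁, b₂, …; only kets whose every factor amplitude is nonzero survive.
|00⟩: (-0.4387)(-0.3604) = 0.1581
|01⟩: (-0.4387)(0.9328) = -0.4092
|10⟩: (0.8986)(-0.3604) = -0.3239
|11⟩: (0.8986)(0.9328) = 0.8382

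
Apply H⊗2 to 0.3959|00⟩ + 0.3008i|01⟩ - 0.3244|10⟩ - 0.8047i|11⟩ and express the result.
(0.03575 - 0.252i)|00⟩ + (0.03575 + 0.252i)|01⟩ + (0.3602 + 0.5528i)|10⟩ + (0.3602 - 0.5528i)|11⟩

H⊗2 gives amp(|y⟩) = (1/2) Σ_x (−1)^(x·y) amp(|x⟩), where x·y is the number of positions in which both x and y have a 1.
|00⟩: (0.3959 + 0.3008i - 0.3244 - 0.8047i)/2 = (0.03575 - 0.252i)
|01⟩: (0.3959 - 0.3008i - 0.3244 + 0.8047i)/2 = (0.03575 + 0.252i)
|10⟩: (0.3959 + 0.3008i + 0.3244 + 0.8047i)/2 = (0.3602 + 0.5528i)
|11⟩: (0.3959 - 0.3008i + 0.3244 - 0.8047i)/2 = (0.3602 - 0.5528i)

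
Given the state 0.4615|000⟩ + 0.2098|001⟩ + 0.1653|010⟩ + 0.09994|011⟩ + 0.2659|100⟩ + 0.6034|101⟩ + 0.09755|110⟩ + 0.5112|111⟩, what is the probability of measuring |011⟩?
0.009988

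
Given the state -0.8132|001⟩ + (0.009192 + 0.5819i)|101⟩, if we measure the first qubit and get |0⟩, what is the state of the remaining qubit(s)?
-|01⟩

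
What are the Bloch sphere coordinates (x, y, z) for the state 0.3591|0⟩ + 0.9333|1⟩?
(0.6703, 0, -0.7421)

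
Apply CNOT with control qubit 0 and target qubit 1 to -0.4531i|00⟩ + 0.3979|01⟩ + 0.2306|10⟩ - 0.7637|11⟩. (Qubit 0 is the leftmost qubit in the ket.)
-0.4531i|00⟩ + 0.3979|01⟩ - 0.7637|10⟩ + 0.2306|11⟩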